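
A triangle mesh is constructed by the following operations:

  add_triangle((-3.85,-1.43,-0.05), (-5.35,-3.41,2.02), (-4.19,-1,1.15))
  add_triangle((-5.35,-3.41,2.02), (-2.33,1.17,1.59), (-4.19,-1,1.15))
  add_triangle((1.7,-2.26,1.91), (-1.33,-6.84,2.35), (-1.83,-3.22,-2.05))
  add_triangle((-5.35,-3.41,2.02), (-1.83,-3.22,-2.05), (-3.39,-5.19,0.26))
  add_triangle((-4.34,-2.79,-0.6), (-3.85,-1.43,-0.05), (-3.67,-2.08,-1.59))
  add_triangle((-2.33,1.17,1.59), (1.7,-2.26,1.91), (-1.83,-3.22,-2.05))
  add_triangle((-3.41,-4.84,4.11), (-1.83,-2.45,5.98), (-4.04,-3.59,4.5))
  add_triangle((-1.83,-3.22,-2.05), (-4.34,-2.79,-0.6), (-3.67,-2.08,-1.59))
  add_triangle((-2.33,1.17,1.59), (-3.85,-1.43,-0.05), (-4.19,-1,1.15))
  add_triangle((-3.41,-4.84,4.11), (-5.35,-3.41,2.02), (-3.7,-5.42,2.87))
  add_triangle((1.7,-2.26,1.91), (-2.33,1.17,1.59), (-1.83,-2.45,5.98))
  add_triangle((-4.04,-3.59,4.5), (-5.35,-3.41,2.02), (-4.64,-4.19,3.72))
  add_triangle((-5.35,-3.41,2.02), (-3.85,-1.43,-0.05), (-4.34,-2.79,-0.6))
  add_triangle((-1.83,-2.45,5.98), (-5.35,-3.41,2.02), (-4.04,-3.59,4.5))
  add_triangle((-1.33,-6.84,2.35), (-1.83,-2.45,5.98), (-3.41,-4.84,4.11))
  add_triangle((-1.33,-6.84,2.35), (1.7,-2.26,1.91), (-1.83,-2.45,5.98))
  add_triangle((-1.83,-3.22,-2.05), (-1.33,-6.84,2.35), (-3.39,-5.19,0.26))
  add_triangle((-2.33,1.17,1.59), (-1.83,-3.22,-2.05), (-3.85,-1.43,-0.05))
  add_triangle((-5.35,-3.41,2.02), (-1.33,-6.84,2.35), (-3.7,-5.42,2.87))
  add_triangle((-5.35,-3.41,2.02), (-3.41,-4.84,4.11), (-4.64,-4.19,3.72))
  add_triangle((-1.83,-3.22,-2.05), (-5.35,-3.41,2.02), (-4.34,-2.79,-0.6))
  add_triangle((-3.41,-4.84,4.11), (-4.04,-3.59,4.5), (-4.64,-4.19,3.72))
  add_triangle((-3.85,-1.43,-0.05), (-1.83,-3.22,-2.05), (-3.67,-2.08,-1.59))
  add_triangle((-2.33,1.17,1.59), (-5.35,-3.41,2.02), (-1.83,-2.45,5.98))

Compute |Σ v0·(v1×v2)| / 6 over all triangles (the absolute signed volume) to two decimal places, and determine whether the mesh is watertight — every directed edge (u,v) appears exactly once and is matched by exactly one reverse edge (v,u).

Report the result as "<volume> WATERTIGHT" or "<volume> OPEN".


Per-triangle v0·(v1×v2)/6:
  t1: +1.8455
  t2: +2.0808
  t3: +6.1424
  t4: +5.5359
  t5: +0.9158
  t6: -6.7361
  t7: +4.6304
  t8: +1.9633
  t9: +0.9947
  t10: +4.2031
  t11: +1.4326
  t12: +1.4880
  t13: +2.0757
  t14: +1.3821
  t15: +10.6856
  t16: +14.2812
  t17: +6.4763
  t18: +0.0053
  t19: +2.8258
  t20: +1.5774
  t21: +4.0412
  t22: +1.7790
  t23: -1.5820
  t24: +13.3346
Σ = +81.3787 → |volume| = 81.38

Directed edges: 72 total; 6 unmatched, e.g. (-3.39,-5.19,0.26)→(-5.35,-3.41,2.02) → open.

81.38 OPEN


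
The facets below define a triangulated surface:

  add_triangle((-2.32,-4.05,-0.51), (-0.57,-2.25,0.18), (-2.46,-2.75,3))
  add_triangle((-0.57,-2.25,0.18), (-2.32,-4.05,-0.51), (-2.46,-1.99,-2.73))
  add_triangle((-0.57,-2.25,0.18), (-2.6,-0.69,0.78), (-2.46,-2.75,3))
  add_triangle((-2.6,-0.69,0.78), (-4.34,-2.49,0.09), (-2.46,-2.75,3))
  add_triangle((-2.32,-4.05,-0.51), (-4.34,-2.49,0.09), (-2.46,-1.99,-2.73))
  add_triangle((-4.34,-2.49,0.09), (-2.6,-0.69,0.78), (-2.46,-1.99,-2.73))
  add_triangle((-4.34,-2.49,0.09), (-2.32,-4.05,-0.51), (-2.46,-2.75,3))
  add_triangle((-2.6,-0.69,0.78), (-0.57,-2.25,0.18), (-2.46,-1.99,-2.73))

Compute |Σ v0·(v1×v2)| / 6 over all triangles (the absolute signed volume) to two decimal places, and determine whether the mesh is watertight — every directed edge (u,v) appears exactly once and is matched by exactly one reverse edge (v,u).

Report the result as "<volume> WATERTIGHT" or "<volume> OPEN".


12.78 WATERTIGHT

Per-triangle v0·(v1×v2)/6:
  t1: +1.9005
  t2: +0.7903
  t3: -2.0490
  t4: +2.4132
  t5: +5.2358
  t6: +1.3088
  t7: +6.3402
  t8: -3.1592
Σ = +12.7806 → |volume| = 12.78

Directed edges: 24 total, each appears once with its reverse present → watertight.


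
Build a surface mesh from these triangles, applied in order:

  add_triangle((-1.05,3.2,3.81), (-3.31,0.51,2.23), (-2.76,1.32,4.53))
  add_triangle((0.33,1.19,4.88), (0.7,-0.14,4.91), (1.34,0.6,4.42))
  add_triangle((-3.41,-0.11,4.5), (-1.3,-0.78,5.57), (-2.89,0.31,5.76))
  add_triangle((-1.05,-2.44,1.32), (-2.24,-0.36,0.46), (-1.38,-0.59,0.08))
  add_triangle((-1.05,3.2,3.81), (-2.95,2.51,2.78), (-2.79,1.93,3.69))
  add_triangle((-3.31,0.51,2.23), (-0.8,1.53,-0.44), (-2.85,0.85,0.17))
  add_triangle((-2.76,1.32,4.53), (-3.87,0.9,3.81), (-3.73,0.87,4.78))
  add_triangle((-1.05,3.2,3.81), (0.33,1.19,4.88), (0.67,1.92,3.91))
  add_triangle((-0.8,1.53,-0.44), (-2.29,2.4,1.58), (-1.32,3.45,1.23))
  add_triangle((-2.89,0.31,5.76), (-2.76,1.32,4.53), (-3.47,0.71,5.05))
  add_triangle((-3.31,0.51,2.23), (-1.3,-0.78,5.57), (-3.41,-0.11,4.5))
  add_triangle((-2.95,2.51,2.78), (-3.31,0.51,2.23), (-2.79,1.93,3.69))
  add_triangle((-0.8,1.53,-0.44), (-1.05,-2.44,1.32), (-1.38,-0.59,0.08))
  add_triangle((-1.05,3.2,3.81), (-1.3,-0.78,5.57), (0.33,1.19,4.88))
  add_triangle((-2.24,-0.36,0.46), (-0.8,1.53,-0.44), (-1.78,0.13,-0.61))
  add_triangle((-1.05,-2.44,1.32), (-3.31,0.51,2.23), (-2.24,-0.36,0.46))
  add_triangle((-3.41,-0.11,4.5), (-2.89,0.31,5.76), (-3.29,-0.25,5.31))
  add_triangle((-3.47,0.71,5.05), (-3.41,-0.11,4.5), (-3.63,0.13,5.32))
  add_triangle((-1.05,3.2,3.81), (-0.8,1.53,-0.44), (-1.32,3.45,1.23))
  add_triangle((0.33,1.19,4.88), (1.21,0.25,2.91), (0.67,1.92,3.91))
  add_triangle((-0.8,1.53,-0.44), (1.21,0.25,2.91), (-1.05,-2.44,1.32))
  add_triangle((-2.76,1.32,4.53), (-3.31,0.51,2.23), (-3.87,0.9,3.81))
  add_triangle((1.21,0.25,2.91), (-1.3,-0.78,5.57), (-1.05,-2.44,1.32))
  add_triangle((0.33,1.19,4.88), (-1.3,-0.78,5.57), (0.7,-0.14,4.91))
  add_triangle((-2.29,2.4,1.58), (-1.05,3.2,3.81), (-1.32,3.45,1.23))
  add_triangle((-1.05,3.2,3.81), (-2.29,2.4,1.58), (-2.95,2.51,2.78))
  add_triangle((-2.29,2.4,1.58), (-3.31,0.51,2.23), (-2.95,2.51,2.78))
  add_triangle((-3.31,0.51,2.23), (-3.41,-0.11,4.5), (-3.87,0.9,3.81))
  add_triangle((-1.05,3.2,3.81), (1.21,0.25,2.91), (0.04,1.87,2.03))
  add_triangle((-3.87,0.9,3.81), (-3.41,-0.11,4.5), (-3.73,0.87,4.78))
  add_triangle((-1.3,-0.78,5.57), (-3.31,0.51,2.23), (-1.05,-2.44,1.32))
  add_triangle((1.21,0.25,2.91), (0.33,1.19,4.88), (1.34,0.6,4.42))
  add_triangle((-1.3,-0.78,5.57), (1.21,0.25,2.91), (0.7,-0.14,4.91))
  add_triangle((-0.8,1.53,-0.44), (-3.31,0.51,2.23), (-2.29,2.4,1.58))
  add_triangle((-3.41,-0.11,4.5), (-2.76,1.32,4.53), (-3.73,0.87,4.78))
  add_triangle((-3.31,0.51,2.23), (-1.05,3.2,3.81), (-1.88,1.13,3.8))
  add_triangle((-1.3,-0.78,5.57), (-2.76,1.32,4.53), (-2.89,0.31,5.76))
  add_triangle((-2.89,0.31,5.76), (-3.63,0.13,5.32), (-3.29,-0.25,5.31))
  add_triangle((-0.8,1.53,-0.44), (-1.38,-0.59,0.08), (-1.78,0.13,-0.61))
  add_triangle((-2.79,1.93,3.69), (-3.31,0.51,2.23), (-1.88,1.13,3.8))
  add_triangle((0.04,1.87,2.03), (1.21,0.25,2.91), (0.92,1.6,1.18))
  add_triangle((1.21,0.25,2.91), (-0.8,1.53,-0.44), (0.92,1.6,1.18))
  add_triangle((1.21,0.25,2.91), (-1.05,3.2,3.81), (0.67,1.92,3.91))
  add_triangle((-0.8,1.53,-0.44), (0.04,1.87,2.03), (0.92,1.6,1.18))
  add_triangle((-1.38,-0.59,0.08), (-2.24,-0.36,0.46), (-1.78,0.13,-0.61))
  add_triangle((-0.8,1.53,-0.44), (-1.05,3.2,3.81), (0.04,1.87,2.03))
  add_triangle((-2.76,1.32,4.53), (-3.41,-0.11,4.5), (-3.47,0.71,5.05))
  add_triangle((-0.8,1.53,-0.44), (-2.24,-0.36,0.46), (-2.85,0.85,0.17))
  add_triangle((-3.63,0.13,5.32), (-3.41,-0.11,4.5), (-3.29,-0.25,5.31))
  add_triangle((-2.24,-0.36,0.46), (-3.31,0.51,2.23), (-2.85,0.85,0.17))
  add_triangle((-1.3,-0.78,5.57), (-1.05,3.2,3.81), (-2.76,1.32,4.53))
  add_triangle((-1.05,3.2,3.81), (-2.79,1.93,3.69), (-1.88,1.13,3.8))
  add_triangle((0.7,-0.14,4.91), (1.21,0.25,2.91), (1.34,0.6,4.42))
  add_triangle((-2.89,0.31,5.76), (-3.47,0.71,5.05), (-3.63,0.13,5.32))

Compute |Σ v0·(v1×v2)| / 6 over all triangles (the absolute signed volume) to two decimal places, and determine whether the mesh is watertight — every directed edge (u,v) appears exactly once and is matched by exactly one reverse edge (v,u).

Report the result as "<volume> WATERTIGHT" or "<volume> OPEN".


50.58 WATERTIGHT

Per-triangle v0·(v1×v2)/6:
  t1: +2.9446
  t2: +0.9894
  t3: +1.6997
  t4: +0.3243
  t5: +1.8185
  t6: +1.1363
  t7: +0.4816
  t8: +1.7771
  t9: +0.8667
  t10: +0.7623
  t11: -0.4543
  t12: +1.3969
  t13: -0.3194
  t14: +5.3710
  t15: +0.5102
  t16: +1.7441
  t17: -0.3811
  t18: +0.1813
  t19: -0.2306
  t20: +0.9481
  t21: -1.9799
  t22: +0.1462
  t23: +3.5022
  t24: +2.4636
  t25: +2.1779
  t26: +1.2817
  t27: +0.8529
  t28: +0.7906
  t29: +1.0460
  t30: +0.6471
  t31: +6.4063
  t32: +0.0046
  t33: -0.1664
  t34: +1.1345
  t35: +0.6136
  t36: -2.8079
  t37: +1.0393
  t38: +0.4003
  t39: -0.2074
  t40: +1.2573
  t41: +0.9375
  t42: -0.7750
  t43: -0.6922
  t44: +0.7245
  t45: +0.1657
  t46: +0.8196
  t47: -0.0377
  t48: +0.0380
  t49: +0.1793
  t50: +0.9186
  t51: +5.6099
  t52: +1.7029
  t53: +0.2790
  t54: +0.5447
Σ = +50.5842 → |volume| = 50.58

Directed edges: 162 total, each appears once with its reverse present → watertight.


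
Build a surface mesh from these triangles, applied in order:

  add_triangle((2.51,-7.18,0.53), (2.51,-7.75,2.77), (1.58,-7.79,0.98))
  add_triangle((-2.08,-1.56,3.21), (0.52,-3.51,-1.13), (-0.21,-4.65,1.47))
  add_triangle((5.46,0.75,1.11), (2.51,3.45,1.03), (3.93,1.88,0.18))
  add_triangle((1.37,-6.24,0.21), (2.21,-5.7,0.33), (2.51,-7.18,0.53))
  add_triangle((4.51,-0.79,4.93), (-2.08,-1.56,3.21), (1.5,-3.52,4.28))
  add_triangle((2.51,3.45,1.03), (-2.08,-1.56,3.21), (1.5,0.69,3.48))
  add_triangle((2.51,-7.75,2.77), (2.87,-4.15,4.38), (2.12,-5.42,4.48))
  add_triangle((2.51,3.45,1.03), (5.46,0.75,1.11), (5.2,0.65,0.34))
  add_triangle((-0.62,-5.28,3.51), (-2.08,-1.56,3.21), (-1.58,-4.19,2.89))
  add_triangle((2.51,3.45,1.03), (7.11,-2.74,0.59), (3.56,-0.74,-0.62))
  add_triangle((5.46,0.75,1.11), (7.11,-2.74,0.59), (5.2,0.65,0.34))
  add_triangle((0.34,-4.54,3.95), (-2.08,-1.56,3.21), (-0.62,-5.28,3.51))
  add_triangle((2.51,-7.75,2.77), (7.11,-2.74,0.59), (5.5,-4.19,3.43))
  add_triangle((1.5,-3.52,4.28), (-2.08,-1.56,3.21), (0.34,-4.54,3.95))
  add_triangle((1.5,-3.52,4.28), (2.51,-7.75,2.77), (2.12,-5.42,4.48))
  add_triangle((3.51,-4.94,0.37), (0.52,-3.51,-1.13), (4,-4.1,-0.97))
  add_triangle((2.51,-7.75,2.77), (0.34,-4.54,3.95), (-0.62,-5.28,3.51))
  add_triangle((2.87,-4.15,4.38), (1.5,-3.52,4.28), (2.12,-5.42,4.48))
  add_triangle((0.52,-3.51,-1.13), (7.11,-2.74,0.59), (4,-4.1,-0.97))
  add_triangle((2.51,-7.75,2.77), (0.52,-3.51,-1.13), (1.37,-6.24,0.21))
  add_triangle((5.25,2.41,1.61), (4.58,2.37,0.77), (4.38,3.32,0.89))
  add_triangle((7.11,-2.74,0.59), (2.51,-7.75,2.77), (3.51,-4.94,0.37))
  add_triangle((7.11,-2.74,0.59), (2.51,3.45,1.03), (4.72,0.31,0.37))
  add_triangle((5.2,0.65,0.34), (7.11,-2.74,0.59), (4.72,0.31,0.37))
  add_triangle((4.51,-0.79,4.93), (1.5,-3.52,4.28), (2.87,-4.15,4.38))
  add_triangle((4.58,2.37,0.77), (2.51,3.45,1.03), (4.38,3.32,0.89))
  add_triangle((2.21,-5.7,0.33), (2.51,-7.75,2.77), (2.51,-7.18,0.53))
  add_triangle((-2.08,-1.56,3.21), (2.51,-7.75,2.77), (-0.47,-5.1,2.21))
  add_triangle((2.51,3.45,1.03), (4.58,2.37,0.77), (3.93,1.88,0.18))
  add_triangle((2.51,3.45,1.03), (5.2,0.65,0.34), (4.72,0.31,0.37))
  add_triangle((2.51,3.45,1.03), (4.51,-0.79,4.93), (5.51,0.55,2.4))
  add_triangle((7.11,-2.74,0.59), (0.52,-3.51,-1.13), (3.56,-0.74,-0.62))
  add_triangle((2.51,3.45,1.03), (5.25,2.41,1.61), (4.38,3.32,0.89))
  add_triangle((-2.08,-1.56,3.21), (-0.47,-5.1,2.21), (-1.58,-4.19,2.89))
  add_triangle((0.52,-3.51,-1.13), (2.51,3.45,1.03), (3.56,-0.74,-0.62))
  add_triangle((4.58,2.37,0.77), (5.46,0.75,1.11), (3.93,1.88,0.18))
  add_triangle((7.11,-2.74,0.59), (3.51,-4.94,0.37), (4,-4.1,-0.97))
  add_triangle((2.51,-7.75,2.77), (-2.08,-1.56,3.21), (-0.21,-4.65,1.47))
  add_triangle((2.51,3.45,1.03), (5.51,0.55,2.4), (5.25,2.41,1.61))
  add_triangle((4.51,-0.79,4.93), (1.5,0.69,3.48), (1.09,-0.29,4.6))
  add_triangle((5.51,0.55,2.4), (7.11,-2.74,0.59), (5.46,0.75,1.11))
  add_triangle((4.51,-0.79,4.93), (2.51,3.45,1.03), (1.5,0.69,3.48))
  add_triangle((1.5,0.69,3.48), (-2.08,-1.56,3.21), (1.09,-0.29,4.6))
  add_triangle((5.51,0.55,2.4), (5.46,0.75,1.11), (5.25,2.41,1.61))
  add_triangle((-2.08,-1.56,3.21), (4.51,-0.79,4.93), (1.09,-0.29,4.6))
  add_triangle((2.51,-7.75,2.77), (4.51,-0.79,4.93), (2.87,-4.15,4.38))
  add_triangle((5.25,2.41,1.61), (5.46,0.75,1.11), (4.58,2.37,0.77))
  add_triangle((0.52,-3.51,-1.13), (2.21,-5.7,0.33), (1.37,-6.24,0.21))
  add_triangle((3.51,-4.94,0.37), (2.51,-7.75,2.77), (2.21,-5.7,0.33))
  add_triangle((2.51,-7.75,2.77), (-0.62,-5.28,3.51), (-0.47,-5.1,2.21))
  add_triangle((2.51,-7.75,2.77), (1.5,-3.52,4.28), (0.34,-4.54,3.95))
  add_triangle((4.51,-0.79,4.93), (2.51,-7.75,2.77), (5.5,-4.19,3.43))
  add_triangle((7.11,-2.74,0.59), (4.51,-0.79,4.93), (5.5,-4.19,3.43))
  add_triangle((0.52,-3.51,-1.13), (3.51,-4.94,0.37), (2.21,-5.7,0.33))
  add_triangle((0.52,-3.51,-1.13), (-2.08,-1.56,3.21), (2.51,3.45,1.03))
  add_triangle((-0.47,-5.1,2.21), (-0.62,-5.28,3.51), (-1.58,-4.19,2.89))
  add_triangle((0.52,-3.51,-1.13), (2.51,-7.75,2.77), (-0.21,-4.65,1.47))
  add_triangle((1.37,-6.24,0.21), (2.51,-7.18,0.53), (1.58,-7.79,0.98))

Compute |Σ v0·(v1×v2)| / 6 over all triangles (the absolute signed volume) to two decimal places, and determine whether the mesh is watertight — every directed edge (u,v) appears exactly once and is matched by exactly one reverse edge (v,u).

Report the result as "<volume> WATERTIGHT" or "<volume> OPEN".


173.43 OPEN

Per-triangle v0·(v1×v2)/6:
  t1: +2.9104
  t2: +2.0593
  t3: -2.3828
  t4: +0.1533
  t5: +9.6070
  t6: +3.8884
  t7: +3.6476
  t8: +1.9961
  t9: +1.9059
  t10: +5.4071
  t11: +2.3754
  t12: +3.2251
  t13: +17.6152
  t14: +3.7570
  t15: +0.2409
  t16: +3.3219
  t17: +4.6349
  t18: +1.4378
  t19: -1.5492
  t20: -0.3954
  t21: +0.6209
  t22: +10.2570
  t23: -2.1865
  t24: -0.1627
  t25: +4.1958
  t26: -0.2367
  t27: +0.5501
  t28: -5.9764
  t29: +0.7181
  t30: -0.3770
  t31: +8.6413
  t32: +4.4686
  t33: +1.2094
  t34: -0.8033
  t35: -0.5119
  t36: +0.7841
  t37: +5.7732
  t38: +6.5202
  t39: +1.8788
  t40: +2.5780
  t41: +4.4896
  t42: +6.6079
  t43: +1.2775
  t44: +2.0691
  t45: +4.5219
  t46: +6.7567
  t47: +1.1073
  t48: +1.2082
  t49: +3.5561
  t50: +3.2823
  t51: +5.4943
  t52: +14.2527
  t53: +14.5181
  t54: +1.9526
  t55: -6.4517
  t56: +1.1182
  t57: +5.1324
  t58: +0.7361
Σ = +173.4264 → |volume| = 173.43

Directed edges: 174 total; 6 unmatched, e.g. (2.51,-7.75,2.77)→(1.58,-7.79,0.98) → open.


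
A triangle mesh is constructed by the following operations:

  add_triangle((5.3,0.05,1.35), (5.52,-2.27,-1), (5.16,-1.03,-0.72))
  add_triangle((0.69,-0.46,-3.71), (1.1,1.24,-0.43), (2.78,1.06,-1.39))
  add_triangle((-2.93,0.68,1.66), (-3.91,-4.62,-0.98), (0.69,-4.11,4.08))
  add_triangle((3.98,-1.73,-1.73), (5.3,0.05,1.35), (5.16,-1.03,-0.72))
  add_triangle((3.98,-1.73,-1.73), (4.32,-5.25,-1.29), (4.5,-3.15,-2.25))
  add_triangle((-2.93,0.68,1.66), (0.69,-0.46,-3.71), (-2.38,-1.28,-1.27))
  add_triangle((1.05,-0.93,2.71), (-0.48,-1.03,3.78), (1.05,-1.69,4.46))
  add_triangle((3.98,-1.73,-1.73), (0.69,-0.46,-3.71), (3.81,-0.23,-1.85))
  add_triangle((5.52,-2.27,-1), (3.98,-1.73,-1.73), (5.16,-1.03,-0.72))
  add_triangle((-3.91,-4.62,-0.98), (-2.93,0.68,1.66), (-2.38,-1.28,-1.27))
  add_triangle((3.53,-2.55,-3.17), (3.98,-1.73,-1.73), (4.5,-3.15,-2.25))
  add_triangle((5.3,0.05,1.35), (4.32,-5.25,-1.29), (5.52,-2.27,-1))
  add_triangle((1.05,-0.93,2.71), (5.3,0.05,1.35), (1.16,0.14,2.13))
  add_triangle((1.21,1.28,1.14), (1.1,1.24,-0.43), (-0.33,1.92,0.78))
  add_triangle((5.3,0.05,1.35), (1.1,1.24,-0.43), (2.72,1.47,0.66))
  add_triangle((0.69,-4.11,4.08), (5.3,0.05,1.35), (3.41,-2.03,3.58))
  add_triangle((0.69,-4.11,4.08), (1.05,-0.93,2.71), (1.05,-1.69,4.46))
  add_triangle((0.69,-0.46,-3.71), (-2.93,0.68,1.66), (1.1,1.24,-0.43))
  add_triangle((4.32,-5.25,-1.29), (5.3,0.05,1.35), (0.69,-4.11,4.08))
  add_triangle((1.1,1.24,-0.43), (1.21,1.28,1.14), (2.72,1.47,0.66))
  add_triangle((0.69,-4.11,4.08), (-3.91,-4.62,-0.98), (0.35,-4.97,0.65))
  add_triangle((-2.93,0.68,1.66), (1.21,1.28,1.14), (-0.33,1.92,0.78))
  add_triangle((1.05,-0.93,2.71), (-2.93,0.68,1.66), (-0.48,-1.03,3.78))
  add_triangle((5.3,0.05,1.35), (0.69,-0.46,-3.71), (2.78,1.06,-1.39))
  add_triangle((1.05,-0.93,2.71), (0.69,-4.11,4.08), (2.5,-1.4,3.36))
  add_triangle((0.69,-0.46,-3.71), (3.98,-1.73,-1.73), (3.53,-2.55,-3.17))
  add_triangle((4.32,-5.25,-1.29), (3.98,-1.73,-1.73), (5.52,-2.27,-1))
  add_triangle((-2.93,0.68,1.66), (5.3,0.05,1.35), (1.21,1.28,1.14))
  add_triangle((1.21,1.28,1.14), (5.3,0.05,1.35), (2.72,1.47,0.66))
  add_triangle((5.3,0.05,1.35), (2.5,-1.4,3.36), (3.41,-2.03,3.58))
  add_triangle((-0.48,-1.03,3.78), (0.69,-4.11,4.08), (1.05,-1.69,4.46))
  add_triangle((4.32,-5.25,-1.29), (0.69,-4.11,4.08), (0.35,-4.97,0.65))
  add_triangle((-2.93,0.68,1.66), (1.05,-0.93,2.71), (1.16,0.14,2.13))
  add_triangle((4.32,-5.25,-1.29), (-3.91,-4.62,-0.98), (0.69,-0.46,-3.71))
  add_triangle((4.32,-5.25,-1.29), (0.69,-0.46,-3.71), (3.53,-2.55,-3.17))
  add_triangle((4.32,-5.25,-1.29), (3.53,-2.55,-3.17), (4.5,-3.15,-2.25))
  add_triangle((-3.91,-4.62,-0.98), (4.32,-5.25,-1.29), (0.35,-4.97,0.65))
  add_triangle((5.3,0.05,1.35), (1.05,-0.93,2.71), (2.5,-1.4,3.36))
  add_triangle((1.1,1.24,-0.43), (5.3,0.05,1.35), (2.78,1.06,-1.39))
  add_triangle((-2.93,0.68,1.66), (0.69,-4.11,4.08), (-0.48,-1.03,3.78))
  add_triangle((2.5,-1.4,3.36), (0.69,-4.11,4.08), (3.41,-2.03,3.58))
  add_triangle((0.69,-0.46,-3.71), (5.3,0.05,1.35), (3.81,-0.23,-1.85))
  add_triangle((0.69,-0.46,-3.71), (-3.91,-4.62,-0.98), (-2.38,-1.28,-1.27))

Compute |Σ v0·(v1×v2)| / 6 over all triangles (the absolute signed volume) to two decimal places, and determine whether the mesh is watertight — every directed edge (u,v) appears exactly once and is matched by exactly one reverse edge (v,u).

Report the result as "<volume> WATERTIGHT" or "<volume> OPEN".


Per-triangle v0·(v1×v2)/6:
  t1: +1.8802
  t2: +1.2392
  t3: +18.2312
  t4: -0.5619
  t5: +1.1231
  t6: +2.5865
  t7: +0.2219
  t8: +3.2465
  t9: +0.9952
  t10: +4.2086
  t11: +1.0974
  t12: +6.3416
  t13: +1.8016
  t14: +0.6878
  t15: +0.8704
  t16: +2.7475
  t17: +0.7657
  t18: +2.3953
  t19: +26.9385
  t20: +0.4455
  t21: +11.9024
  t22: +1.1913
  t23: +0.6664
  t24: +4.4129
  t25: +1.5658
  t26: +2.1236
  t27: +3.1808
  t28: +2.1765
  t29: +1.0980
  t30: +1.5509
  t31: +2.6918
  t32: +12.2474
  t33: +1.5946
  t34: +24.2288
  t35: +3.8129
  t36: +2.3972
  t37: +12.1184
  t38: +0.8106
  t39: +1.6304
  t40: +4.2745
  t41: +1.7144
  t42: -0.2494
  t43: +4.4367
Σ = +178.8383 → |volume| = 178.84

Directed edges: 129 total; 9 unmatched, e.g. (3.98,-1.73,-1.73)→(5.3,0.05,1.35) → open.

178.84 OPEN


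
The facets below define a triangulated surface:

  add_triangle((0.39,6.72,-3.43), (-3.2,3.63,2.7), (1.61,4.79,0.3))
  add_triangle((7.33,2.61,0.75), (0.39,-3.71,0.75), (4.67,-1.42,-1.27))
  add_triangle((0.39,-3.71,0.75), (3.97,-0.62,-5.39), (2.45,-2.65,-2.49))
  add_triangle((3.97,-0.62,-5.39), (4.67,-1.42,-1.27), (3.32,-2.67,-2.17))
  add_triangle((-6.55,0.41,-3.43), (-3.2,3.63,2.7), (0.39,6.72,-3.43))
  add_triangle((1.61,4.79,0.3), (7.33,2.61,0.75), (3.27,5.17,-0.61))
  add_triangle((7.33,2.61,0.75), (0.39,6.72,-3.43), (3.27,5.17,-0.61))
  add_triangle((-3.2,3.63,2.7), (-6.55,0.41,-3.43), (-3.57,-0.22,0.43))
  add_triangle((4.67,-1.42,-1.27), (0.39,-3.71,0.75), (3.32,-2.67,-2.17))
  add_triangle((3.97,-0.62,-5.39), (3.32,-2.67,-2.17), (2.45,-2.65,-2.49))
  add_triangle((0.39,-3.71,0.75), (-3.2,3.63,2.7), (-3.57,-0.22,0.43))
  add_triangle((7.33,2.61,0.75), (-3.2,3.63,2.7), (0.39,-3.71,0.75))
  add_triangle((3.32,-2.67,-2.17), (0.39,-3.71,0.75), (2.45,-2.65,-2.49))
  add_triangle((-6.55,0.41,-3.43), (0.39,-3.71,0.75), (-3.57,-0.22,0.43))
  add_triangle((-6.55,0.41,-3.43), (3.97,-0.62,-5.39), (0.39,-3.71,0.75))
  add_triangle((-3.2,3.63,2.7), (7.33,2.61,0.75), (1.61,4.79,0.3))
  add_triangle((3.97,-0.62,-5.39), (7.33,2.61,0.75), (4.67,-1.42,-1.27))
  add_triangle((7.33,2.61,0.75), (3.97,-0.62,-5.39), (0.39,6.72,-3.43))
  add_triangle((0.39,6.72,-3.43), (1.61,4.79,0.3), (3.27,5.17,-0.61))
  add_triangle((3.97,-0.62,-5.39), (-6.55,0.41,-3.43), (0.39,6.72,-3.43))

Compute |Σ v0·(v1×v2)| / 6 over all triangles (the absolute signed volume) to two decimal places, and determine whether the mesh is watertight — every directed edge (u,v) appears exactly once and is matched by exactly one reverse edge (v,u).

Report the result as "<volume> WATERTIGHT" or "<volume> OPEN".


329.57 WATERTIGHT

Per-triangle v0·(v1×v2)/6:
  t1: +17.2775
  t2: +10.8927
  t3: +0.0997
  t4: +6.1499
  t5: +45.8238
  t6: +5.5279
  t7: +9.3858
  t8: +10.7278
  t9: +4.6484
  t10: +2.3163
  t11: +6.9572
  t12: +18.3725
  t13: +2.0480
  t14: +8.9876
  t15: +30.2721
  t16: +14.8074
  t17: +17.4875
  t18: +55.2218
  t19: +6.1037
  t20: +56.4651
Σ = +329.5728 → |volume| = 329.57

Directed edges: 60 total, each appears once with its reverse present → watertight.


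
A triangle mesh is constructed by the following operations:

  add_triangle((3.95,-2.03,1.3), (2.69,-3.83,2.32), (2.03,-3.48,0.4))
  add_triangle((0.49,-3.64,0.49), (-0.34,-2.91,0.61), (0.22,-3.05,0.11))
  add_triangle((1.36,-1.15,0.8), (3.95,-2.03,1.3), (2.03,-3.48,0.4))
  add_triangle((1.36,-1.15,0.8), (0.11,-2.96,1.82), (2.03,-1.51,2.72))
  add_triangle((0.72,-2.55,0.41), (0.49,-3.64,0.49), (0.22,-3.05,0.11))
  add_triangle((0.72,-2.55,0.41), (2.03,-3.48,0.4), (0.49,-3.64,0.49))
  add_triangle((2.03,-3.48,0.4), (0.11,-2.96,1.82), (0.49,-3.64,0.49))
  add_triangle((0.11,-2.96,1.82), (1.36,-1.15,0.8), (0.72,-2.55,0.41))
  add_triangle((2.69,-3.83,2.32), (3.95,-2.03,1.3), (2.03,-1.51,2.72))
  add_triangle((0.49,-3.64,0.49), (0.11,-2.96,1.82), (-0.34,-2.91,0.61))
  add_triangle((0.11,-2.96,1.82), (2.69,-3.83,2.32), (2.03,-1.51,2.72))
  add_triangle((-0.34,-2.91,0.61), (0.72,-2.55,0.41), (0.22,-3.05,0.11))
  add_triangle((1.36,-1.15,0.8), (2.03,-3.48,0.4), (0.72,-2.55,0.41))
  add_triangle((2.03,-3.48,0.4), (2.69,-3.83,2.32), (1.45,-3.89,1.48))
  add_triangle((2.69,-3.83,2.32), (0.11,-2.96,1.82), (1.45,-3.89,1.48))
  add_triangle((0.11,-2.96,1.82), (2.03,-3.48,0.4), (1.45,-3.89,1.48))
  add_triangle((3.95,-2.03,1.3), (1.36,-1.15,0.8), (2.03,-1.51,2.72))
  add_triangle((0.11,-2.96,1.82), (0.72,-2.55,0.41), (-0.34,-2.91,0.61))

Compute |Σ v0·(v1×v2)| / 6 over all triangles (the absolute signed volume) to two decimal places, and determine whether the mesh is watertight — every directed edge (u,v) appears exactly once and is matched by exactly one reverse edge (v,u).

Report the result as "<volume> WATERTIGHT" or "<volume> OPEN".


8.32 WATERTIGHT

Per-triangle v0·(v1×v2)/6:
  t1: +2.7335
  t2: +0.1587
  t3: -0.6449
  t4: -1.0738
  t5: +0.0610
  t6: -0.0789
  t7: +1.3347
  t8: -0.7811
  t9: +2.8654
  t10: +0.5928
  t11: +2.2857
  t12: -0.2265
  t13: -0.3440
  t14: +1.1662
  t15: +1.1235
  t16: +0.2654
  t17: -0.5010
  t18: -0.6197
Σ = +8.3170 → |volume| = 8.32

Directed edges: 54 total, each appears once with its reverse present → watertight.


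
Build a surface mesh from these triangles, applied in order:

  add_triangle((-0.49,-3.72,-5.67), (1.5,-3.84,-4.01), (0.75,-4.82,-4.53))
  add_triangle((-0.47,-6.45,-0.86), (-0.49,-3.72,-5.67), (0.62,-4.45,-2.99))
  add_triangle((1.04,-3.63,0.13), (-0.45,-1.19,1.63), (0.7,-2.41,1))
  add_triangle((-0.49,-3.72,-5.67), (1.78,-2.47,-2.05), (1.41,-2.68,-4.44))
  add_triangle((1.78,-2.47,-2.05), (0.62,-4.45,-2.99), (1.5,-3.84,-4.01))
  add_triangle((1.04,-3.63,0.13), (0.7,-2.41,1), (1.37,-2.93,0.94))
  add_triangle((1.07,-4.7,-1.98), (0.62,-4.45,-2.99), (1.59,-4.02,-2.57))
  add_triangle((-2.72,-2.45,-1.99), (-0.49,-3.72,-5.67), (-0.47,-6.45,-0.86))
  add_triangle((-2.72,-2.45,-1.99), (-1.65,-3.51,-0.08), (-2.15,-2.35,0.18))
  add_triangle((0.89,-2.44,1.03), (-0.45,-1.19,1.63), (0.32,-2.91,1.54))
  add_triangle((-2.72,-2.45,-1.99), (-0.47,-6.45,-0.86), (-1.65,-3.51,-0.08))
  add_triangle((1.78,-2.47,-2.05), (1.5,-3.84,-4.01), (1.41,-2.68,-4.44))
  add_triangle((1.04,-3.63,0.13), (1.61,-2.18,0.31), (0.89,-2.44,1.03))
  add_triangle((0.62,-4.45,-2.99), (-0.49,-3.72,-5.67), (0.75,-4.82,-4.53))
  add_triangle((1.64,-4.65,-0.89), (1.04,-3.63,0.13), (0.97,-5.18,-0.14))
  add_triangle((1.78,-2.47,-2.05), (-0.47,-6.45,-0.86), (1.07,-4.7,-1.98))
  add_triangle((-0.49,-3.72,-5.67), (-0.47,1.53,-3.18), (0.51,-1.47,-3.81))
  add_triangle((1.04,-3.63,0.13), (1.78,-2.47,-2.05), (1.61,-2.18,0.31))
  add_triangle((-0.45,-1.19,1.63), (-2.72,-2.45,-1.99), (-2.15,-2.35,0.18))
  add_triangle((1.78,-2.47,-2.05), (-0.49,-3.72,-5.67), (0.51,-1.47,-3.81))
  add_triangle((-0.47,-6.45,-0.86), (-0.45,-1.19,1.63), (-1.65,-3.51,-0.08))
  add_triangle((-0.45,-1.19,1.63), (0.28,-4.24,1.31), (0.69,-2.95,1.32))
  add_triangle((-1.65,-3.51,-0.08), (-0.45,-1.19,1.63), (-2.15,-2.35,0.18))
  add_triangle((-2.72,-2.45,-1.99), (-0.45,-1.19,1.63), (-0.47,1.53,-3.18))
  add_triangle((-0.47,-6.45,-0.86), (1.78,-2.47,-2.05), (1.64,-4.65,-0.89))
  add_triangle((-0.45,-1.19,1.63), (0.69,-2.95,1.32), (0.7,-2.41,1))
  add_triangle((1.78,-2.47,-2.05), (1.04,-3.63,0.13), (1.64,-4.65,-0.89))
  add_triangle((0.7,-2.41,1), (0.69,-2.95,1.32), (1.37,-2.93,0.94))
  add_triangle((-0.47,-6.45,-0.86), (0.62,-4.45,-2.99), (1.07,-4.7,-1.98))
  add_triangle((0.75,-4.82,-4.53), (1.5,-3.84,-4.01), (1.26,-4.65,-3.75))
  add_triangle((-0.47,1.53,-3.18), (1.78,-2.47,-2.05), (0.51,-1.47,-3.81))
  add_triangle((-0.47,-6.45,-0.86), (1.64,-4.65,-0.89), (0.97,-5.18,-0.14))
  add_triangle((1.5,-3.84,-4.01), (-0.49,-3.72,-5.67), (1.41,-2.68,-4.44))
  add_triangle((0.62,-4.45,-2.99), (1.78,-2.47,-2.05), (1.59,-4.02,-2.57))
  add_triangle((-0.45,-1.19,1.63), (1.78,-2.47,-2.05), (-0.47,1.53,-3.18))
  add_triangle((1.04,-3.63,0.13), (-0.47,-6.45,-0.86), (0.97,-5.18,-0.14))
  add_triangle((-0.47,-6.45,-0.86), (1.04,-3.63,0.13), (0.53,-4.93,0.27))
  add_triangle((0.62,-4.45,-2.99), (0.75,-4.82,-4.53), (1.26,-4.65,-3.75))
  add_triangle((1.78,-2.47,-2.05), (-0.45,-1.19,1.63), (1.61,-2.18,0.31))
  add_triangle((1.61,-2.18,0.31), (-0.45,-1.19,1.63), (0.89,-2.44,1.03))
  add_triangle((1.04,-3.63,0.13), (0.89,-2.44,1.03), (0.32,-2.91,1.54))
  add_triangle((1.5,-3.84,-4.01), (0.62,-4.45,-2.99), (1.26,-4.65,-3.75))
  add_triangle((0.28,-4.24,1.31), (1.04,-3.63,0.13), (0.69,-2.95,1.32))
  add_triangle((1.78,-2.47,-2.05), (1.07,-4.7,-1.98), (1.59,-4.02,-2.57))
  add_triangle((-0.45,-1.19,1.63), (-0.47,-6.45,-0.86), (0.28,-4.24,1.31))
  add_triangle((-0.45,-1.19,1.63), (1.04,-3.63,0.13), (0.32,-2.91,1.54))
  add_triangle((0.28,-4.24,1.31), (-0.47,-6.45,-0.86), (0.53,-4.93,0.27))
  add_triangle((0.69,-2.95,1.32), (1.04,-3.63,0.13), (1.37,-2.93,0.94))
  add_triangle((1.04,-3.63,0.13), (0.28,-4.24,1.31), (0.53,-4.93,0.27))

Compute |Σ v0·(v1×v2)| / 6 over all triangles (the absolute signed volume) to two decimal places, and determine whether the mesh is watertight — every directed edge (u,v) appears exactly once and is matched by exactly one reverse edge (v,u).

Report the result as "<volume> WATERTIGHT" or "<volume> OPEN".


Per-triangle v0·(v1×v2)/6:
  t1: +1.9204
  t2: +5.8161
  t3: -0.4464
  t4: -2.3379
  t5: +1.2433
  t6: -0.2885
  t7: +0.8594
  t8: +13.7443
  t9: +1.3970
  t10: +0.2280
  t11: +3.5531
  t12: +0.9793
  t13: +0.5352
  t14: +1.1502
  t15: +0.3892
  t16: +0.2388
  t17: +3.0581
  t18: +1.4254
  t19: -0.2564
  t20: +2.7967
  t21: +2.5293
  t22: +0.5943
  t23: +1.0283
  t24: +0.7261
  t25: +3.0914
  t26: +0.0455
  t27: +0.2873
  t28: -0.0015
  t29: +2.2654
  t30: +0.6225
  t31: +1.6808
  t32: +1.5625
  t33: +2.4561
  t34: +0.4378
  t35: -1.7136
  t36: +0.1172
  t37: +0.7135
  t38: +0.5499
  t39: -1.1828
  t40: +0.1543
  t41: +0.4588
  t42: -0.2014
  t43: +0.5780
  t44: +0.3024
  t45: +1.8648
  t46: +0.1937
  t47: +1.2056
  t48: +0.4682
  t49: +0.5655
Σ = +57.4050 → |volume| = 57.41

Directed edges: 147 total; 3 unmatched, e.g. (-2.72,-2.45,-1.99)→(-0.49,-3.72,-5.67) → open.

57.41 OPEN


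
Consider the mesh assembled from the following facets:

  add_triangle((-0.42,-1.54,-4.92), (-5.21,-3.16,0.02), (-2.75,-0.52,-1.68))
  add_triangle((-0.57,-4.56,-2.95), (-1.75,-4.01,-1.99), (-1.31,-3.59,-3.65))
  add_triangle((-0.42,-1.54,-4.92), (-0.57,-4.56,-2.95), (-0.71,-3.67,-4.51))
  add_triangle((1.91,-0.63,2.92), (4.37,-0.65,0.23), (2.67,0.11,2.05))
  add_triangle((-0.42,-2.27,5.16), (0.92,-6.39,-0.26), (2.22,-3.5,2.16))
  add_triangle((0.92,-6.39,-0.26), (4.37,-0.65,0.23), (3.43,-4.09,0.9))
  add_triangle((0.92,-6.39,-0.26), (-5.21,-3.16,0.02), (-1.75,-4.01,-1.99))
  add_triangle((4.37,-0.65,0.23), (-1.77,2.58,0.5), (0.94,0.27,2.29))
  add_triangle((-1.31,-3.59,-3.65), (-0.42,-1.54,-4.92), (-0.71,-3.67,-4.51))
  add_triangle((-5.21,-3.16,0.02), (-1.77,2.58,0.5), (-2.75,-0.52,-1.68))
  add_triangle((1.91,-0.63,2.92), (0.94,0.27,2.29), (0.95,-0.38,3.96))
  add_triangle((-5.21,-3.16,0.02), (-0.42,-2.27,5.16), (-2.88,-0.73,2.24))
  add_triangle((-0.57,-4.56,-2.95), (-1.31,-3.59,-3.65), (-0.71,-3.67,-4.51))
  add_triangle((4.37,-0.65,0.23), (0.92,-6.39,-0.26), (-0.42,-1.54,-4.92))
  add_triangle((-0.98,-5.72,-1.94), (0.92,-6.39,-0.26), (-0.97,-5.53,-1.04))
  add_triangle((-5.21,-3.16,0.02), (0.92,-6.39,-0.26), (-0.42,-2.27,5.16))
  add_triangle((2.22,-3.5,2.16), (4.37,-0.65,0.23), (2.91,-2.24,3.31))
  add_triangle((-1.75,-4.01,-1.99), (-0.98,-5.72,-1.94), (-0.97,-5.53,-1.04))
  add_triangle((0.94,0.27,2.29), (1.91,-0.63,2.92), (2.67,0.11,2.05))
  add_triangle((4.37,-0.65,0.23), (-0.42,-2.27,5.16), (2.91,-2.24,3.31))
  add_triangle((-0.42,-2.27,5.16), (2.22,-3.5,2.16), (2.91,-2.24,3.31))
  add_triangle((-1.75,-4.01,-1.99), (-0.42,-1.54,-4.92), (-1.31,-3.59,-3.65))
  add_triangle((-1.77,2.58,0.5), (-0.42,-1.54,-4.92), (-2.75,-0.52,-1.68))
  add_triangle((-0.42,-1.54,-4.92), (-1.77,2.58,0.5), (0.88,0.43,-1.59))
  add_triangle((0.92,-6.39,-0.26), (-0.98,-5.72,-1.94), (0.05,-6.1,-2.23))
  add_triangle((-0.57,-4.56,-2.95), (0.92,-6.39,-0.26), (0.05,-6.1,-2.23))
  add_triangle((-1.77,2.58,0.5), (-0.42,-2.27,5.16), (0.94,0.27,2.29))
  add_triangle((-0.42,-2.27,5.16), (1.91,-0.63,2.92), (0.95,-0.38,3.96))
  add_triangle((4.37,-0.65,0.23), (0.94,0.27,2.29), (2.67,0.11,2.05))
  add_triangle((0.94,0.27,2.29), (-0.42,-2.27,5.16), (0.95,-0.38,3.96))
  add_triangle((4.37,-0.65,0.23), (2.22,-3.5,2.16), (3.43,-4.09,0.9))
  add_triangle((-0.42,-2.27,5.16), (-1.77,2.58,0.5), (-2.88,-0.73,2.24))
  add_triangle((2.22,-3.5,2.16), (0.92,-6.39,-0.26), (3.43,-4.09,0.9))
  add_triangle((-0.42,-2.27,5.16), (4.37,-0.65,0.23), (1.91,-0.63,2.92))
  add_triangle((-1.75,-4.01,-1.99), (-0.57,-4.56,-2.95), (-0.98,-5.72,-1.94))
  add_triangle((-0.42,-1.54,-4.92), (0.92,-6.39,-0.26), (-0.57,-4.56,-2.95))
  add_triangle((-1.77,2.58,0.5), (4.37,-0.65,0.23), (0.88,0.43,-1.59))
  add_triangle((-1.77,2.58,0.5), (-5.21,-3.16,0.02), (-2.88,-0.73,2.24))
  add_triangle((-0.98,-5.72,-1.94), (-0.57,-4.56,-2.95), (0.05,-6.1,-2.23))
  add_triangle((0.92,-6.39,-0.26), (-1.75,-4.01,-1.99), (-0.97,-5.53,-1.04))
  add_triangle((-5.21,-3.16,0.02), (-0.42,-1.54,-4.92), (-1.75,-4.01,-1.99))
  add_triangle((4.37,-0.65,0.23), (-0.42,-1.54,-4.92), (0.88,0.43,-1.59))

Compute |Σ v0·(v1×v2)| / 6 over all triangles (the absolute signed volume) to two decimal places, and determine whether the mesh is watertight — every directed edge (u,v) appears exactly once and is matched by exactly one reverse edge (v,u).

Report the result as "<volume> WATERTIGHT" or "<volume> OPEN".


Per-triangle v0·(v1×v2)/6:
  t1: +6.7926
  t2: +1.6554
  t3: +0.3800
  t4: +1.5225
  t5: +11.4307
  t6: +4.0809
  t7: +11.3899
  t8: +3.6035
  t9: +1.1966
  t10: +5.8549
  t11: +0.4811
  t12: +8.4549
  t13: +1.1445
  t14: +21.9469
  t15: +1.6459
  t16: +31.5703
  t17: +4.5989
  t18: +0.8603
  t19: +0.6442
  t20: +1.4579
  t21: +5.3568
  t22: +0.3982
  t23: +5.1713
  t24: +3.3974
  t25: +2.3006
  t26: -0.1502
  t27: +4.6121
  t28: +1.7996
  t29: -0.2576
  t30: +0.0783
  t31: +3.6661
  t32: +6.1160
  t33: +5.0177
  t34: +3.4842
  t35: +1.5491
  t36: +4.4556
  t37: +3.0034
  t38: +6.6359
  t39: +1.4327
  t40: -1.4162
  t41: +10.3726
  t42: +3.9107
Σ = +191.6459 → |volume| = 191.65

Directed edges: 126 total, each appears once with its reverse present → watertight.

191.65 WATERTIGHT


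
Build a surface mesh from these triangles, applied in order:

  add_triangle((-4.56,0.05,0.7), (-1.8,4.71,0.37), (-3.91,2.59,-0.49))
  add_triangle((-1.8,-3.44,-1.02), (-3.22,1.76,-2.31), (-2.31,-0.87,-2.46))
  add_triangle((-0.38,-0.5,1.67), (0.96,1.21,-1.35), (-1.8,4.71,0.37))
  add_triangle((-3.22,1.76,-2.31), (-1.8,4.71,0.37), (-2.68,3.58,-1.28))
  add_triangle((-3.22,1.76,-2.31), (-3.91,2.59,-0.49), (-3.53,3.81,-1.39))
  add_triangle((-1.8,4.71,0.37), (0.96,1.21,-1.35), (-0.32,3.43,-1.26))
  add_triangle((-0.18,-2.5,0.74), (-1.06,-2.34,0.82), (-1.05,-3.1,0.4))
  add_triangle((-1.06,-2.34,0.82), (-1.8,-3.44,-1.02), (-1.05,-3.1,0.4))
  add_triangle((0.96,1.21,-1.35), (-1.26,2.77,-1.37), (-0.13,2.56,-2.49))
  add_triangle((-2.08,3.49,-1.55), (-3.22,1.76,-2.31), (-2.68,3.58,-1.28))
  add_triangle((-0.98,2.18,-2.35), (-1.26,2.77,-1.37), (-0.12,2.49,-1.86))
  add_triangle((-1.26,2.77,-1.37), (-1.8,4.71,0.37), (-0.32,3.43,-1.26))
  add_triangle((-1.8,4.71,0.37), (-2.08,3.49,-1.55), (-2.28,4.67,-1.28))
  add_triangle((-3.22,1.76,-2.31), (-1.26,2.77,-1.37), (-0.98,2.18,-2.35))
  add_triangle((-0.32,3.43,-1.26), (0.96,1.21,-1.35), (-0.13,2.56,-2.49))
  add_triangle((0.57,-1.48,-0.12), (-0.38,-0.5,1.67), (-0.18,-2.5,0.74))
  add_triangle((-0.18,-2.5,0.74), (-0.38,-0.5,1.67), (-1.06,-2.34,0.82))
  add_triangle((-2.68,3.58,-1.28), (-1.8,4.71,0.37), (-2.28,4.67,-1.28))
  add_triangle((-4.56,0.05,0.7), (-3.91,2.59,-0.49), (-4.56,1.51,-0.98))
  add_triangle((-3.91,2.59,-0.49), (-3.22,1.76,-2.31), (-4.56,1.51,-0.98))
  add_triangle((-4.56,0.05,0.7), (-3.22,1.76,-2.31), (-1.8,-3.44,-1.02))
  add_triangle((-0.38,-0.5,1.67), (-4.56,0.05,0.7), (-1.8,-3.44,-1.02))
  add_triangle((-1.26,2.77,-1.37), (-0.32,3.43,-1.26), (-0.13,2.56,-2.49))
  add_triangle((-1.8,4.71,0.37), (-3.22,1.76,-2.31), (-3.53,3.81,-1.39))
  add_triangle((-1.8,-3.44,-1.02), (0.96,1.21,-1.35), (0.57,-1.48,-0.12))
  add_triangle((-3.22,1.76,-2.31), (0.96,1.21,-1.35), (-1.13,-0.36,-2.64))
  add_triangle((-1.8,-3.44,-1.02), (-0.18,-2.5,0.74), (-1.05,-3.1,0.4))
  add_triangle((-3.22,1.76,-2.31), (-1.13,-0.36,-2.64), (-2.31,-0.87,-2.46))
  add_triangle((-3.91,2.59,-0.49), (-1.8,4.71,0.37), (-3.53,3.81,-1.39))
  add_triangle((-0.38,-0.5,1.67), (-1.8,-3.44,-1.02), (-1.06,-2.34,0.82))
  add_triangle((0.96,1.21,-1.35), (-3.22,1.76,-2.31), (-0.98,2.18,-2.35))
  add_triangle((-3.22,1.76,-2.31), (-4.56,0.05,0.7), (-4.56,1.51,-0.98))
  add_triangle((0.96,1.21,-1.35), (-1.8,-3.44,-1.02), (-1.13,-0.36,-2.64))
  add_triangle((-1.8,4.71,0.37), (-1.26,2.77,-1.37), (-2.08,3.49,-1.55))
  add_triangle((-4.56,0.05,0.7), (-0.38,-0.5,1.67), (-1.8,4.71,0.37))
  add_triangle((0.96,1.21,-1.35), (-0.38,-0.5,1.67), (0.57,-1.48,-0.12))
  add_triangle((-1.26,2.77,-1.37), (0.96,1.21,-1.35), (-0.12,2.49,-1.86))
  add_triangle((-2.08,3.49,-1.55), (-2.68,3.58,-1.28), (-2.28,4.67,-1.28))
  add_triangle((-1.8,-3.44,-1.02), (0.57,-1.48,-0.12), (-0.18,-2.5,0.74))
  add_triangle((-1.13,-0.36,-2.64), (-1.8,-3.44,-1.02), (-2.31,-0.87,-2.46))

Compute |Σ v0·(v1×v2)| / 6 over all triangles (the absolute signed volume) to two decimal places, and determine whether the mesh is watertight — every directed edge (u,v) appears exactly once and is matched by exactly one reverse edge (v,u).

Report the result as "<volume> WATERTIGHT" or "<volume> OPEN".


58.51 OPEN

Per-triangle v0·(v1×v2)/6:
  t1: +4.0676
  t2: +2.2165
  t3: +1.2608
  t4: +0.6008
  t5: +2.0587
  t6: +0.5838
  t7: +0.2361
  t8: +0.3722
  t9: -0.4945
  t10: +0.8771
  t11: +0.5912
  t12: +1.4766
  t13: -0.2555
  t14: +1.4283
  t15: +0.8941
  t16: +0.3491
  t17: +0.5471
  t18: +1.0889
  t19: +2.0425
  t20: +1.7774
  t21: +9.0728
  t22: +4.7344
  t23: +0.9092
  t24: +0.6078
  t25: +1.3769
  t26: +2.7727
  t27: +0.3674
  t28: +1.6725
  t29: +2.7435
  t30: +0.2741
  t31: +0.2658
  t32: +0.9096
  t33: +1.3972
  t34: +0.6416
  t35: +5.7808
  t36: +0.3972
  t37: +0.0869
  t38: +0.3431
  t39: +0.9355
  t40: +1.5051
Σ = +58.5129 → |volume| = 58.51

Directed edges: 120 total; 6 unmatched, e.g. (-2.08,3.49,-1.55)→(-3.22,1.76,-2.31) → open.


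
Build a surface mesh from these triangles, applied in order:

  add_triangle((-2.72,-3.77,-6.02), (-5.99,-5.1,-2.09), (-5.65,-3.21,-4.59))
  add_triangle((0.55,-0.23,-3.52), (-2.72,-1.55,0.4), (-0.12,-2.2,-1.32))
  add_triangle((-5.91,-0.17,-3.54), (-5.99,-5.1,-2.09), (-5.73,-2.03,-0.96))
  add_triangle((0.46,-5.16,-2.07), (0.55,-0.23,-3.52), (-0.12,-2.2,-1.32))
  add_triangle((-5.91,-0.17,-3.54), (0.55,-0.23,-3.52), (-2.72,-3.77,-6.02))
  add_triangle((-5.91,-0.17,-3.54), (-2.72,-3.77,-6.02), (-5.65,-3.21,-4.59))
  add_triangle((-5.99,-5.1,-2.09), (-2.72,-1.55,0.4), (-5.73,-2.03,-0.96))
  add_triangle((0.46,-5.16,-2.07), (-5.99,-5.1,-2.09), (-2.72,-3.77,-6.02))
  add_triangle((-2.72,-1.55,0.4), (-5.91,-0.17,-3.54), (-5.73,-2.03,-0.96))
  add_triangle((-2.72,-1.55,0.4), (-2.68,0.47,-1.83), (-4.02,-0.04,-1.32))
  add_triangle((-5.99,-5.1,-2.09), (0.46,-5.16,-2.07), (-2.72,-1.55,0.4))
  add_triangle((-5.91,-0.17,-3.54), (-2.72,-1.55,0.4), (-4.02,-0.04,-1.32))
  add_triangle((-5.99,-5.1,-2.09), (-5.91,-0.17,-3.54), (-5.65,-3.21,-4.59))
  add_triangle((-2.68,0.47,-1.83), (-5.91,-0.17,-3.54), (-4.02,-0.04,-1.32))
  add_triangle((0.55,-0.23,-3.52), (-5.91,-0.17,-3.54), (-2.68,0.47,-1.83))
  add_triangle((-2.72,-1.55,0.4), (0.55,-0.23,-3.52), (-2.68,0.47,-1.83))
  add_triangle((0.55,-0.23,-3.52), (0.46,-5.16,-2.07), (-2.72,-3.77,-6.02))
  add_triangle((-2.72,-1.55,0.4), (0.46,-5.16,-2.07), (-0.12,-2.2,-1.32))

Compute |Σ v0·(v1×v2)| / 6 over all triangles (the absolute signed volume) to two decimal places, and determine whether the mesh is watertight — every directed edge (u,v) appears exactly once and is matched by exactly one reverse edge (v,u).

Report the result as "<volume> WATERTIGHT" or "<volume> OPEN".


92.90 WATERTIGHT

Per-triangle v0·(v1×v2)/6:
  t1: +11.9041
  t2: -2.9938
  t3: +9.2475
  t4: -1.1311
  t5: +12.9349
  t6: +8.7955
  t7: +3.0419
  t8: +24.8672
  t9: +0.1442
  t10: -0.5390
  t11: +5.7716
  t12: +1.7283
  t13: +10.3488
  t14: +0.6030
  t15: +2.1288
  t16: -3.6617
  t17: +11.0615
  t18: -1.3530
Σ = +92.8987 → |volume| = 92.90

Directed edges: 54 total, each appears once with its reverse present → watertight.


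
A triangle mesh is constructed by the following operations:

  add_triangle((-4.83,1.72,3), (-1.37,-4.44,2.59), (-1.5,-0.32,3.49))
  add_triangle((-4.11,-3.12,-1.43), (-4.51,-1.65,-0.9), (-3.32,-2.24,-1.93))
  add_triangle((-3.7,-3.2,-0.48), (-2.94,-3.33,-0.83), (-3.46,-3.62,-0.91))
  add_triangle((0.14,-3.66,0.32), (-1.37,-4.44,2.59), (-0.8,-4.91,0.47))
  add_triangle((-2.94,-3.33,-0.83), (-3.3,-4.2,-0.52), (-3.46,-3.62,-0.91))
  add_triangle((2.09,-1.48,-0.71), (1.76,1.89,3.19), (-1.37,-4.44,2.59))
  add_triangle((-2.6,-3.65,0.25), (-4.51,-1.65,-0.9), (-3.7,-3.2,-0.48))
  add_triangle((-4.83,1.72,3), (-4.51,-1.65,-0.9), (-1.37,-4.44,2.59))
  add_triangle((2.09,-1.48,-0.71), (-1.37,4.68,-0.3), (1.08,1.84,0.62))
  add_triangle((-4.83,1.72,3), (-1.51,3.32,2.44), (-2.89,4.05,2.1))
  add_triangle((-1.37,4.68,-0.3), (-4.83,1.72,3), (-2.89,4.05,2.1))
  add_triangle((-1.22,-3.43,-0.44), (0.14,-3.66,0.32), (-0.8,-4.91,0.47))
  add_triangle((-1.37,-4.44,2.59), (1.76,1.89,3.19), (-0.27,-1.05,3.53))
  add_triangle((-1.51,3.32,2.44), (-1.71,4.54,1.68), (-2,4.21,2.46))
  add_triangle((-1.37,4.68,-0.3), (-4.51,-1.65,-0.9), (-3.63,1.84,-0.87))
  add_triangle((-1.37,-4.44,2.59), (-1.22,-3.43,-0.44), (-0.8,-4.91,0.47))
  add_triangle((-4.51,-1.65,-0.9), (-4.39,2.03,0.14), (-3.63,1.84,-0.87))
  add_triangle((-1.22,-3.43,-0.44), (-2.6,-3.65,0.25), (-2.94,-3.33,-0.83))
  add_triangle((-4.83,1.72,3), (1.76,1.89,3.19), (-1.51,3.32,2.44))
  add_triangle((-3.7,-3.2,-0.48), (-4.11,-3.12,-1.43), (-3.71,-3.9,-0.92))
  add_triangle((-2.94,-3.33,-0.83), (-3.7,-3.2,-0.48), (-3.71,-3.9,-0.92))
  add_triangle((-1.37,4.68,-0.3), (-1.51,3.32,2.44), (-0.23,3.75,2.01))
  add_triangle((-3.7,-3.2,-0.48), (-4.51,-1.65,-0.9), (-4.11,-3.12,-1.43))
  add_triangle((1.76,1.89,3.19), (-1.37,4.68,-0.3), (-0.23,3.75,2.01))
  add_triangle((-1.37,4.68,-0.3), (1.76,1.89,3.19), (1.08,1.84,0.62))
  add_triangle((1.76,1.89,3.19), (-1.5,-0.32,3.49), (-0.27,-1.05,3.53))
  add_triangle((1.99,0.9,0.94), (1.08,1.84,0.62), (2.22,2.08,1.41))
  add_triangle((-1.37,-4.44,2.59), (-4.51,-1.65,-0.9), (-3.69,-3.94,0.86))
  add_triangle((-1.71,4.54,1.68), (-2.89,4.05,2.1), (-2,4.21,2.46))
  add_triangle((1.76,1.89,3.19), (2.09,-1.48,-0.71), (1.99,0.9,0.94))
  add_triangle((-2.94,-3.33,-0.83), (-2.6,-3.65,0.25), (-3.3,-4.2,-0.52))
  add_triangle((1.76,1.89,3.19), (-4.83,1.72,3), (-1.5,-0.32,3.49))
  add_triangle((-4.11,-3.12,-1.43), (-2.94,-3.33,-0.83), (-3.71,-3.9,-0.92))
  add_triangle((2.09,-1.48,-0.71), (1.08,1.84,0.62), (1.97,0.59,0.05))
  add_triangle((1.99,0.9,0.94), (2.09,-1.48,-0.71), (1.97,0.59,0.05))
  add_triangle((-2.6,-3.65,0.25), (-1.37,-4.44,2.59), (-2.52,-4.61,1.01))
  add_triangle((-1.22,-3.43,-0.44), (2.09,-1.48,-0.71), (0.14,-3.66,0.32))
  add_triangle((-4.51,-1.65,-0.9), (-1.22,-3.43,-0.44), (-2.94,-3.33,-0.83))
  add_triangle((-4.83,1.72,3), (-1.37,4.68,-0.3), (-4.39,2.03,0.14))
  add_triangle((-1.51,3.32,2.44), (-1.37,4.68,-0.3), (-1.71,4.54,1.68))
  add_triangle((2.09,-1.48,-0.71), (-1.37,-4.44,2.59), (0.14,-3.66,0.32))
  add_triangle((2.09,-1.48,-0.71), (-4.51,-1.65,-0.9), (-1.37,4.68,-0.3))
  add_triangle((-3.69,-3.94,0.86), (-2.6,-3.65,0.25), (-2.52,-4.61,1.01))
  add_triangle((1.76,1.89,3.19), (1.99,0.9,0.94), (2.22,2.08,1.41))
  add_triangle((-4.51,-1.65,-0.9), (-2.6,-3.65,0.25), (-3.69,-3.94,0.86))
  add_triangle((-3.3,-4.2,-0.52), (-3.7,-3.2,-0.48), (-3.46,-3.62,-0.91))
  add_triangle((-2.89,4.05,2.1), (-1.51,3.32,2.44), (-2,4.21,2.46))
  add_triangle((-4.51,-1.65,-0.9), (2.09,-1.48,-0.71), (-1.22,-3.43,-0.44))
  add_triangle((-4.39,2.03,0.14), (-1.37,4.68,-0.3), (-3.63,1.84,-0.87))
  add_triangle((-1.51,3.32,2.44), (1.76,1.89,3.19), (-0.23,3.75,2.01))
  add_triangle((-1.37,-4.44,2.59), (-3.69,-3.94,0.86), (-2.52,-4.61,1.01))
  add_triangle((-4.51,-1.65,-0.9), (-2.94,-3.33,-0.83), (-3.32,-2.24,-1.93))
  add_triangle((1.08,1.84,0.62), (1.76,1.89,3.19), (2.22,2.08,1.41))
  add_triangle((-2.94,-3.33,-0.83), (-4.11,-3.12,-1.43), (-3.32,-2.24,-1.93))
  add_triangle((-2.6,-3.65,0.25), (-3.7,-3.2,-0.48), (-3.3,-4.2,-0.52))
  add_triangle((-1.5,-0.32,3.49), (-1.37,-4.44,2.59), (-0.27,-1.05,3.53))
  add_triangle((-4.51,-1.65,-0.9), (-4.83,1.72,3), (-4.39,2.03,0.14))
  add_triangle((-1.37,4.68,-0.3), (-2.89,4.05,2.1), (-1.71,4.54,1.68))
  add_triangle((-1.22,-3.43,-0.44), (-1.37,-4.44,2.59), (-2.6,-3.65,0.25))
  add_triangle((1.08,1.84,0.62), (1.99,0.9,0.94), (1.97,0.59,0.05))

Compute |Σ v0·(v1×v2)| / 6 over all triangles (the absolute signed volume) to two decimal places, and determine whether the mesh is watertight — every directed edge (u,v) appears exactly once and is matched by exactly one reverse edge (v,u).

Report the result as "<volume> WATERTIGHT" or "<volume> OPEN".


132.44 WATERTIGHT

Per-triangle v0·(v1×v2)/6:
  t1: +8.9529
  t2: +1.0699
  t3: -0.0503
  t4: +1.2885
  t5: +0.0754
  t6: +9.4595
  t7: +0.5429
  t8: +19.2409
  t9: +1.9698
  t10: +2.9698
  t11: +3.8280
  t12: +0.4794
  t13: +2.3692
  t14: +0.2026
  t15: -0.5037
  t16: +1.5779
  t17: +2.8175
  t18: +1.0206
  t19: +6.5499
  t20: +0.4999
  t21: +0.0217
  t22: +2.7401
  t23: +1.1602
  t24: +1.8193
  t25: +2.8489
  t26: +2.9061
  t27: +0.1228
  t28: +0.8482
  t29: +0.7429
  t30: +1.2814
  t31: -0.0807
  t32: +8.1282
  t33: +0.1358
  t34: -0.0298
  t35: +0.5389
  t36: -0.3050
  t37: +1.6096
  t38: -0.2126
  t39: +8.2969
  t40: -0.0390
  t41: +1.9426
  t42: +4.4343
  t43: +0.6473
  t44: +0.7106
  t45: +1.7416
  t46: +0.3472
  t47: +0.3264
  t48: +2.1961
  t49: +2.8779
  t50: +2.5518
  t51: +1.9063
  t52: -1.9603
  t53: +0.6408
  t54: +0.5459
  t55: +0.5669
  t56: +3.1572
  t57: +8.1706
  t58: +1.9192
  t59: +2.4372
  t60: +0.3838
Σ = +132.4379 → |volume| = 132.44

Directed edges: 180 total, each appears once with its reverse present → watertight.
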